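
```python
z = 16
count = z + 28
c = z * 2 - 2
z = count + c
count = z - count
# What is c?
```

Trace (tracking c):
z = 16  # -> z = 16
count = z + 28  # -> count = 44
c = z * 2 - 2  # -> c = 30
z = count + c  # -> z = 74
count = z - count  # -> count = 30

Answer: 30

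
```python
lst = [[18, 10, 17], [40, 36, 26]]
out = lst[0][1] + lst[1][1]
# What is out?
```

Trace (tracking out):
lst = [[18, 10, 17], [40, 36, 26]]  # -> lst = [[18, 10, 17], [40, 36, 26]]
out = lst[0][1] + lst[1][1]  # -> out = 46

Answer: 46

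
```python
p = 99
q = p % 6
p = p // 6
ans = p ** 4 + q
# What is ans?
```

Trace (tracking ans):
p = 99  # -> p = 99
q = p % 6  # -> q = 3
p = p // 6  # -> p = 16
ans = p ** 4 + q  # -> ans = 65539

Answer: 65539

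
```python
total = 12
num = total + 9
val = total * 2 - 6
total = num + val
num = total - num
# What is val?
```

Answer: 18

Derivation:
Trace (tracking val):
total = 12  # -> total = 12
num = total + 9  # -> num = 21
val = total * 2 - 6  # -> val = 18
total = num + val  # -> total = 39
num = total - num  # -> num = 18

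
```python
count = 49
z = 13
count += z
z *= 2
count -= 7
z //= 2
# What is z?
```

Trace (tracking z):
count = 49  # -> count = 49
z = 13  # -> z = 13
count += z  # -> count = 62
z *= 2  # -> z = 26
count -= 7  # -> count = 55
z //= 2  # -> z = 13

Answer: 13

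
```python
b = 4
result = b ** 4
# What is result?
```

Answer: 256

Derivation:
Trace (tracking result):
b = 4  # -> b = 4
result = b ** 4  # -> result = 256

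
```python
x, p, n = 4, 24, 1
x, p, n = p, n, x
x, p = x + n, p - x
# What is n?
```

Trace (tracking n):
x, p, n = (4, 24, 1)  # -> x = 4, p = 24, n = 1
x, p, n = (p, n, x)  # -> x = 24, p = 1, n = 4
x, p = (x + n, p - x)  # -> x = 28, p = -23

Answer: 4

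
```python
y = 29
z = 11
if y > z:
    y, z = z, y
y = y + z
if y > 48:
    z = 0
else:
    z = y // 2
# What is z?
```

Trace (tracking z):
y = 29  # -> y = 29
z = 11  # -> z = 11
if y > z:  # condition is True
    y, z = (z, y)  # -> y = 11, z = 29
y = y + z  # -> y = 40
if y > 48:  # condition is False
else:
    z = y // 2  # -> z = 20

Answer: 20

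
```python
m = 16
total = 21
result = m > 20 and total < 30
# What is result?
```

Answer: False

Derivation:
Trace (tracking result):
m = 16  # -> m = 16
total = 21  # -> total = 21
result = m > 20 and total < 30  # -> result = False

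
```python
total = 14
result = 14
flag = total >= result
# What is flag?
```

Answer: True

Derivation:
Trace (tracking flag):
total = 14  # -> total = 14
result = 14  # -> result = 14
flag = total >= result  # -> flag = True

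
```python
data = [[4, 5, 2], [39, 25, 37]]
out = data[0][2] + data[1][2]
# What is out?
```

Answer: 39

Derivation:
Trace (tracking out):
data = [[4, 5, 2], [39, 25, 37]]  # -> data = [[4, 5, 2], [39, 25, 37]]
out = data[0][2] + data[1][2]  # -> out = 39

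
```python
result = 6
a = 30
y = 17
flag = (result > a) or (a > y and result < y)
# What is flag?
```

Answer: True

Derivation:
Trace (tracking flag):
result = 6  # -> result = 6
a = 30  # -> a = 30
y = 17  # -> y = 17
flag = result > a or (a > y and result < y)  # -> flag = True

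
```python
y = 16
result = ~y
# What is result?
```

Answer: -17

Derivation:
Trace (tracking result):
y = 16  # -> y = 16
result = ~y  # -> result = -17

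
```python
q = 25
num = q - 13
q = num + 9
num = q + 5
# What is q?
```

Answer: 21

Derivation:
Trace (tracking q):
q = 25  # -> q = 25
num = q - 13  # -> num = 12
q = num + 9  # -> q = 21
num = q + 5  # -> num = 26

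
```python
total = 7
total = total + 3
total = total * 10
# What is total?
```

Trace (tracking total):
total = 7  # -> total = 7
total = total + 3  # -> total = 10
total = total * 10  # -> total = 100

Answer: 100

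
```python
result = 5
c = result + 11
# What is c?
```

Trace (tracking c):
result = 5  # -> result = 5
c = result + 11  # -> c = 16

Answer: 16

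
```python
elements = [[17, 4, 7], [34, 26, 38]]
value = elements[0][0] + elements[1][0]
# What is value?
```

Answer: 51

Derivation:
Trace (tracking value):
elements = [[17, 4, 7], [34, 26, 38]]  # -> elements = [[17, 4, 7], [34, 26, 38]]
value = elements[0][0] + elements[1][0]  # -> value = 51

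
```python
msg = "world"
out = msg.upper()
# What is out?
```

Answer: 'WORLD'

Derivation:
Trace (tracking out):
msg = 'world'  # -> msg = 'world'
out = msg.upper()  # -> out = 'WORLD'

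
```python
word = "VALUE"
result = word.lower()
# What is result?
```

Trace (tracking result):
word = 'VALUE'  # -> word = 'VALUE'
result = word.lower()  # -> result = 'value'

Answer: 'value'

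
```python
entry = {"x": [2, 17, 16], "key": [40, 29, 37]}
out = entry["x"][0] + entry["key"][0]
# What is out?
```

Answer: 42

Derivation:
Trace (tracking out):
entry = {'x': [2, 17, 16], 'key': [40, 29, 37]}  # -> entry = {'x': [2, 17, 16], 'key': [40, 29, 37]}
out = entry['x'][0] + entry['key'][0]  # -> out = 42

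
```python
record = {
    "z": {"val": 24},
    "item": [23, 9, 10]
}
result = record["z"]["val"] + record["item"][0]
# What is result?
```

Answer: 47

Derivation:
Trace (tracking result):
record = {'z': {'val': 24}, 'item': [23, 9, 10]}  # -> record = {'z': {'val': 24}, 'item': [23, 9, 10]}
result = record['z']['val'] + record['item'][0]  # -> result = 47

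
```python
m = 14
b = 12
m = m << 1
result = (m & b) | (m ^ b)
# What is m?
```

Trace (tracking m):
m = 14  # -> m = 14
b = 12  # -> b = 12
m = m << 1  # -> m = 28
result = m & b | m ^ b  # -> result = 28

Answer: 28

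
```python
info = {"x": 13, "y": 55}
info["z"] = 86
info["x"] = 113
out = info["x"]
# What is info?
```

Answer: {'x': 113, 'y': 55, 'z': 86}

Derivation:
Trace (tracking info):
info = {'x': 13, 'y': 55}  # -> info = {'x': 13, 'y': 55}
info['z'] = 86  # -> info = {'x': 13, 'y': 55, 'z': 86}
info['x'] = 113  # -> info = {'x': 113, 'y': 55, 'z': 86}
out = info['x']  # -> out = 113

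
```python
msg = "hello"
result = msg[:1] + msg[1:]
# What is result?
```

Trace (tracking result):
msg = 'hello'  # -> msg = 'hello'
result = msg[:1] + msg[1:]  # -> result = 'hello'

Answer: 'hello'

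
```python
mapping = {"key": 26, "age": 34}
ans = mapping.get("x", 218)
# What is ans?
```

Answer: 218

Derivation:
Trace (tracking ans):
mapping = {'key': 26, 'age': 34}  # -> mapping = {'key': 26, 'age': 34}
ans = mapping.get('x', 218)  # -> ans = 218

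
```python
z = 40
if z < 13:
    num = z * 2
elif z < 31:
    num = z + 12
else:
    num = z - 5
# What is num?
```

Trace (tracking num):
z = 40  # -> z = 40
if z < 13:  # condition is False
elif z < 31:  # condition is False
else:
    num = z - 5  # -> num = 35

Answer: 35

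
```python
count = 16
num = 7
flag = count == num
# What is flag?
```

Answer: False

Derivation:
Trace (tracking flag):
count = 16  # -> count = 16
num = 7  # -> num = 7
flag = count == num  # -> flag = False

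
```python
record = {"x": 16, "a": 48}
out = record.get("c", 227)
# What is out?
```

Answer: 227

Derivation:
Trace (tracking out):
record = {'x': 16, 'a': 48}  # -> record = {'x': 16, 'a': 48}
out = record.get('c', 227)  # -> out = 227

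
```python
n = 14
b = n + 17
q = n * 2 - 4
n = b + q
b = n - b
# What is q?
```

Answer: 24

Derivation:
Trace (tracking q):
n = 14  # -> n = 14
b = n + 17  # -> b = 31
q = n * 2 - 4  # -> q = 24
n = b + q  # -> n = 55
b = n - b  # -> b = 24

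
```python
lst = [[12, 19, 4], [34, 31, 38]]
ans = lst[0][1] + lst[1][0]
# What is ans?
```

Answer: 53

Derivation:
Trace (tracking ans):
lst = [[12, 19, 4], [34, 31, 38]]  # -> lst = [[12, 19, 4], [34, 31, 38]]
ans = lst[0][1] + lst[1][0]  # -> ans = 53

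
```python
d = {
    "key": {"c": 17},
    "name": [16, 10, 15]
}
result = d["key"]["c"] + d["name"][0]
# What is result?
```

Trace (tracking result):
d = {'key': {'c': 17}, 'name': [16, 10, 15]}  # -> d = {'key': {'c': 17}, 'name': [16, 10, 15]}
result = d['key']['c'] + d['name'][0]  # -> result = 33

Answer: 33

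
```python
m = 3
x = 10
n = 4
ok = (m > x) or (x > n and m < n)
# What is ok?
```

Trace (tracking ok):
m = 3  # -> m = 3
x = 10  # -> x = 10
n = 4  # -> n = 4
ok = m > x or (x > n and m < n)  # -> ok = True

Answer: True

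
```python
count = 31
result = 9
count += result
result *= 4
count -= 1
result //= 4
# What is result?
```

Answer: 9

Derivation:
Trace (tracking result):
count = 31  # -> count = 31
result = 9  # -> result = 9
count += result  # -> count = 40
result *= 4  # -> result = 36
count -= 1  # -> count = 39
result //= 4  # -> result = 9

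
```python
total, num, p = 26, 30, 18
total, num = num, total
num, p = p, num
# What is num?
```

Trace (tracking num):
total, num, p = (26, 30, 18)  # -> total = 26, num = 30, p = 18
total, num = (num, total)  # -> total = 30, num = 26
num, p = (p, num)  # -> num = 18, p = 26

Answer: 18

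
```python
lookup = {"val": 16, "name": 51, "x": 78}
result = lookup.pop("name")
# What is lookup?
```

Answer: {'val': 16, 'x': 78}

Derivation:
Trace (tracking lookup):
lookup = {'val': 16, 'name': 51, 'x': 78}  # -> lookup = {'val': 16, 'name': 51, 'x': 78}
result = lookup.pop('name')  # -> result = 51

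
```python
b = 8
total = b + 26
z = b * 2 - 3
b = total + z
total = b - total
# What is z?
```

Answer: 13

Derivation:
Trace (tracking z):
b = 8  # -> b = 8
total = b + 26  # -> total = 34
z = b * 2 - 3  # -> z = 13
b = total + z  # -> b = 47
total = b - total  # -> total = 13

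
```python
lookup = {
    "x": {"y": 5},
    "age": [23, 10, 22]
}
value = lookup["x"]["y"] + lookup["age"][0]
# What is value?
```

Answer: 28

Derivation:
Trace (tracking value):
lookup = {'x': {'y': 5}, 'age': [23, 10, 22]}  # -> lookup = {'x': {'y': 5}, 'age': [23, 10, 22]}
value = lookup['x']['y'] + lookup['age'][0]  # -> value = 28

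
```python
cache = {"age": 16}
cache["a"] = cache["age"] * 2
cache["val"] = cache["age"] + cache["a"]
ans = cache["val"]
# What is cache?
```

Answer: {'age': 16, 'a': 32, 'val': 48}

Derivation:
Trace (tracking cache):
cache = {'age': 16}  # -> cache = {'age': 16}
cache['a'] = cache['age'] * 2  # -> cache = {'age': 16, 'a': 32}
cache['val'] = cache['age'] + cache['a']  # -> cache = {'age': 16, 'a': 32, 'val': 48}
ans = cache['val']  # -> ans = 48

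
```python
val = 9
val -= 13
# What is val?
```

Answer: -4

Derivation:
Trace (tracking val):
val = 9  # -> val = 9
val -= 13  # -> val = -4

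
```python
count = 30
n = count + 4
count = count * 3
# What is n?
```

Answer: 34

Derivation:
Trace (tracking n):
count = 30  # -> count = 30
n = count + 4  # -> n = 34
count = count * 3  # -> count = 90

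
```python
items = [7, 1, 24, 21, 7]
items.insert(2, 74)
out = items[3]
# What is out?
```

Trace (tracking out):
items = [7, 1, 24, 21, 7]  # -> items = [7, 1, 24, 21, 7]
items.insert(2, 74)  # -> items = [7, 1, 74, 24, 21, 7]
out = items[3]  # -> out = 24

Answer: 24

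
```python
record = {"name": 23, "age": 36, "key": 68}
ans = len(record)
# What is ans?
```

Trace (tracking ans):
record = {'name': 23, 'age': 36, 'key': 68}  # -> record = {'name': 23, 'age': 36, 'key': 68}
ans = len(record)  # -> ans = 3

Answer: 3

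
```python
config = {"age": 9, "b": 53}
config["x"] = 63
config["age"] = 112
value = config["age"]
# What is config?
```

Answer: {'age': 112, 'b': 53, 'x': 63}

Derivation:
Trace (tracking config):
config = {'age': 9, 'b': 53}  # -> config = {'age': 9, 'b': 53}
config['x'] = 63  # -> config = {'age': 9, 'b': 53, 'x': 63}
config['age'] = 112  # -> config = {'age': 112, 'b': 53, 'x': 63}
value = config['age']  # -> value = 112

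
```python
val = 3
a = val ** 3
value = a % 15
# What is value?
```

Trace (tracking value):
val = 3  # -> val = 3
a = val ** 3  # -> a = 27
value = a % 15  # -> value = 12

Answer: 12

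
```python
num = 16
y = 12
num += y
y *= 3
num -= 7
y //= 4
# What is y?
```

Trace (tracking y):
num = 16  # -> num = 16
y = 12  # -> y = 12
num += y  # -> num = 28
y *= 3  # -> y = 36
num -= 7  # -> num = 21
y //= 4  # -> y = 9

Answer: 9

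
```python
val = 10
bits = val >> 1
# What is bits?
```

Answer: 5

Derivation:
Trace (tracking bits):
val = 10  # -> val = 10
bits = val >> 1  # -> bits = 5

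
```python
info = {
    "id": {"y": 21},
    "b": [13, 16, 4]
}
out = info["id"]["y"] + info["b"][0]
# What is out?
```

Trace (tracking out):
info = {'id': {'y': 21}, 'b': [13, 16, 4]}  # -> info = {'id': {'y': 21}, 'b': [13, 16, 4]}
out = info['id']['y'] + info['b'][0]  # -> out = 34

Answer: 34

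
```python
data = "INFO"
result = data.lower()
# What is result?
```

Trace (tracking result):
data = 'INFO'  # -> data = 'INFO'
result = data.lower()  # -> result = 'info'

Answer: 'info'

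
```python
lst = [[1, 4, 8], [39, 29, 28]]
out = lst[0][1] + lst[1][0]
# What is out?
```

Trace (tracking out):
lst = [[1, 4, 8], [39, 29, 28]]  # -> lst = [[1, 4, 8], [39, 29, 28]]
out = lst[0][1] + lst[1][0]  # -> out = 43

Answer: 43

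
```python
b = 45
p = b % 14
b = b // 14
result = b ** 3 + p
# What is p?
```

Trace (tracking p):
b = 45  # -> b = 45
p = b % 14  # -> p = 3
b = b // 14  # -> b = 3
result = b ** 3 + p  # -> result = 30

Answer: 3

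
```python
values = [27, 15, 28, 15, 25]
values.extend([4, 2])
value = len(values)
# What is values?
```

Answer: [27, 15, 28, 15, 25, 4, 2]

Derivation:
Trace (tracking values):
values = [27, 15, 28, 15, 25]  # -> values = [27, 15, 28, 15, 25]
values.extend([4, 2])  # -> values = [27, 15, 28, 15, 25, 4, 2]
value = len(values)  # -> value = 7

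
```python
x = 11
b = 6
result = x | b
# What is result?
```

Answer: 15

Derivation:
Trace (tracking result):
x = 11  # -> x = 11
b = 6  # -> b = 6
result = x | b  # -> result = 15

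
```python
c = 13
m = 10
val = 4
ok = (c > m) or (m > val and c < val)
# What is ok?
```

Answer: True

Derivation:
Trace (tracking ok):
c = 13  # -> c = 13
m = 10  # -> m = 10
val = 4  # -> val = 4
ok = c > m or (m > val and c < val)  # -> ok = True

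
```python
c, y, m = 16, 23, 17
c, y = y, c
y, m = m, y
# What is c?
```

Answer: 23

Derivation:
Trace (tracking c):
c, y, m = (16, 23, 17)  # -> c = 16, y = 23, m = 17
c, y = (y, c)  # -> c = 23, y = 16
y, m = (m, y)  # -> y = 17, m = 16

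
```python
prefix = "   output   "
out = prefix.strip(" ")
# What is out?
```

Answer: 'output'

Derivation:
Trace (tracking out):
prefix = '   output   '  # -> prefix = '   output   '
out = prefix.strip(' ')  # -> out = 'output'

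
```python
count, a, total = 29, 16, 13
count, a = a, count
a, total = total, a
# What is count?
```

Answer: 16

Derivation:
Trace (tracking count):
count, a, total = (29, 16, 13)  # -> count = 29, a = 16, total = 13
count, a = (a, count)  # -> count = 16, a = 29
a, total = (total, a)  # -> a = 13, total = 29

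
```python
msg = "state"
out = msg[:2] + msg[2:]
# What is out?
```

Answer: 'state'

Derivation:
Trace (tracking out):
msg = 'state'  # -> msg = 'state'
out = msg[:2] + msg[2:]  # -> out = 'state'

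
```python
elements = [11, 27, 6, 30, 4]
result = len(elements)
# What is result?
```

Trace (tracking result):
elements = [11, 27, 6, 30, 4]  # -> elements = [11, 27, 6, 30, 4]
result = len(elements)  # -> result = 5

Answer: 5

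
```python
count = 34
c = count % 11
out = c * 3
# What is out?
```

Trace (tracking out):
count = 34  # -> count = 34
c = count % 11  # -> c = 1
out = c * 3  # -> out = 3

Answer: 3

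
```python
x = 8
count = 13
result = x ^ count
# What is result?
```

Trace (tracking result):
x = 8  # -> x = 8
count = 13  # -> count = 13
result = x ^ count  # -> result = 5

Answer: 5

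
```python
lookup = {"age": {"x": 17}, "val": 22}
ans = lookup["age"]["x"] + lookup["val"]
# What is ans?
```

Trace (tracking ans):
lookup = {'age': {'x': 17}, 'val': 22}  # -> lookup = {'age': {'x': 17}, 'val': 22}
ans = lookup['age']['x'] + lookup['val']  # -> ans = 39

Answer: 39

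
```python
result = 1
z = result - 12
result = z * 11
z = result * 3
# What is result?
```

Trace (tracking result):
result = 1  # -> result = 1
z = result - 12  # -> z = -11
result = z * 11  # -> result = -121
z = result * 3  # -> z = -363

Answer: -121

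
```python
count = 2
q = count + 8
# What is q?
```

Answer: 10

Derivation:
Trace (tracking q):
count = 2  # -> count = 2
q = count + 8  # -> q = 10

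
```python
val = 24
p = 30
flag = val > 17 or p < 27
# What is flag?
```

Answer: True

Derivation:
Trace (tracking flag):
val = 24  # -> val = 24
p = 30  # -> p = 30
flag = val > 17 or p < 27  # -> flag = True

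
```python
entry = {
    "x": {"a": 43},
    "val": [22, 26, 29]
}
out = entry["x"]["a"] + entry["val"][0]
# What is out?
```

Answer: 65

Derivation:
Trace (tracking out):
entry = {'x': {'a': 43}, 'val': [22, 26, 29]}  # -> entry = {'x': {'a': 43}, 'val': [22, 26, 29]}
out = entry['x']['a'] + entry['val'][0]  # -> out = 65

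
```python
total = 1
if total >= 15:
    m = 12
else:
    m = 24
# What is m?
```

Answer: 24

Derivation:
Trace (tracking m):
total = 1  # -> total = 1
if total >= 15:  # condition is False
else:
    m = 24  # -> m = 24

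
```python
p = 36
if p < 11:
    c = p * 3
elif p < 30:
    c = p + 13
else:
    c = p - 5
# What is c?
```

Trace (tracking c):
p = 36  # -> p = 36
if p < 11:  # condition is False
elif p < 30:  # condition is False
else:
    c = p - 5  # -> c = 31

Answer: 31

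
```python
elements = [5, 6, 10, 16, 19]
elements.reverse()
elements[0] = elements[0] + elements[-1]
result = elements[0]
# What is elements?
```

Answer: [24, 16, 10, 6, 5]

Derivation:
Trace (tracking elements):
elements = [5, 6, 10, 16, 19]  # -> elements = [5, 6, 10, 16, 19]
elements.reverse()  # -> elements = [19, 16, 10, 6, 5]
elements[0] = elements[0] + elements[-1]  # -> elements = [24, 16, 10, 6, 5]
result = elements[0]  # -> result = 24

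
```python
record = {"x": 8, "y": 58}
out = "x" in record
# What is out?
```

Trace (tracking out):
record = {'x': 8, 'y': 58}  # -> record = {'x': 8, 'y': 58}
out = 'x' in record  # -> out = True

Answer: True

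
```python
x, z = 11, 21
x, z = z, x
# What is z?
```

Answer: 11

Derivation:
Trace (tracking z):
x, z = (11, 21)  # -> x = 11, z = 21
x, z = (z, x)  # -> x = 21, z = 11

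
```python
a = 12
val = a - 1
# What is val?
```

Trace (tracking val):
a = 12  # -> a = 12
val = a - 1  # -> val = 11

Answer: 11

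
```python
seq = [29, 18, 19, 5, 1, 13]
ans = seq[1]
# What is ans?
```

Answer: 18

Derivation:
Trace (tracking ans):
seq = [29, 18, 19, 5, 1, 13]  # -> seq = [29, 18, 19, 5, 1, 13]
ans = seq[1]  # -> ans = 18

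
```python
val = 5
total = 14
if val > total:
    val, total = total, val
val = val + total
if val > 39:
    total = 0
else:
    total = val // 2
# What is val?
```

Trace (tracking val):
val = 5  # -> val = 5
total = 14  # -> total = 14
if val > total:  # condition is False
val = val + total  # -> val = 19
if val > 39:  # condition is False
else:
    total = val // 2  # -> total = 9

Answer: 19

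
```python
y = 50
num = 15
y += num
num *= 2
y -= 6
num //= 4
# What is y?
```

Answer: 59

Derivation:
Trace (tracking y):
y = 50  # -> y = 50
num = 15  # -> num = 15
y += num  # -> y = 65
num *= 2  # -> num = 30
y -= 6  # -> y = 59
num //= 4  # -> num = 7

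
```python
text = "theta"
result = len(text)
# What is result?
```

Trace (tracking result):
text = 'theta'  # -> text = 'theta'
result = len(text)  # -> result = 5

Answer: 5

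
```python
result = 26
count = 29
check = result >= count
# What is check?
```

Answer: False

Derivation:
Trace (tracking check):
result = 26  # -> result = 26
count = 29  # -> count = 29
check = result >= count  # -> check = False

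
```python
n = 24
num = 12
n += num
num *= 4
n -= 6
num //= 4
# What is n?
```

Trace (tracking n):
n = 24  # -> n = 24
num = 12  # -> num = 12
n += num  # -> n = 36
num *= 4  # -> num = 48
n -= 6  # -> n = 30
num //= 4  # -> num = 12

Answer: 30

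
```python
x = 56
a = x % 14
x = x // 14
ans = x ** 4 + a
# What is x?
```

Trace (tracking x):
x = 56  # -> x = 56
a = x % 14  # -> a = 0
x = x // 14  # -> x = 4
ans = x ** 4 + a  # -> ans = 256

Answer: 4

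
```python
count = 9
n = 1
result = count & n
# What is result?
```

Answer: 1

Derivation:
Trace (tracking result):
count = 9  # -> count = 9
n = 1  # -> n = 1
result = count & n  # -> result = 1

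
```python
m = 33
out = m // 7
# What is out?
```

Trace (tracking out):
m = 33  # -> m = 33
out = m // 7  # -> out = 4

Answer: 4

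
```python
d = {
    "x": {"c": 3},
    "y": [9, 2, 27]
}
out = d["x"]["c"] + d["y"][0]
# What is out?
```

Trace (tracking out):
d = {'x': {'c': 3}, 'y': [9, 2, 27]}  # -> d = {'x': {'c': 3}, 'y': [9, 2, 27]}
out = d['x']['c'] + d['y'][0]  # -> out = 12

Answer: 12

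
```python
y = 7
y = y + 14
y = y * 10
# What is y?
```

Answer: 210

Derivation:
Trace (tracking y):
y = 7  # -> y = 7
y = y + 14  # -> y = 21
y = y * 10  # -> y = 210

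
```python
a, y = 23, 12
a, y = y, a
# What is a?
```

Answer: 12

Derivation:
Trace (tracking a):
a, y = (23, 12)  # -> a = 23, y = 12
a, y = (y, a)  # -> a = 12, y = 23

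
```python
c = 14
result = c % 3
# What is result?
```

Answer: 2

Derivation:
Trace (tracking result):
c = 14  # -> c = 14
result = c % 3  # -> result = 2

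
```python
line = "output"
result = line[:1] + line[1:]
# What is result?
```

Trace (tracking result):
line = 'output'  # -> line = 'output'
result = line[:1] + line[1:]  # -> result = 'output'

Answer: 'output'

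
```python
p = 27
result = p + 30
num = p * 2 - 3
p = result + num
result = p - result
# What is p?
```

Trace (tracking p):
p = 27  # -> p = 27
result = p + 30  # -> result = 57
num = p * 2 - 3  # -> num = 51
p = result + num  # -> p = 108
result = p - result  # -> result = 51

Answer: 108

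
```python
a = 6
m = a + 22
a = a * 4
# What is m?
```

Answer: 28

Derivation:
Trace (tracking m):
a = 6  # -> a = 6
m = a + 22  # -> m = 28
a = a * 4  # -> a = 24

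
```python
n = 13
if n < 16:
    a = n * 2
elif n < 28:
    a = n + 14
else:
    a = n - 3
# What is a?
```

Trace (tracking a):
n = 13  # -> n = 13
if n < 16:  # condition is True
    a = n * 2  # -> a = 26

Answer: 26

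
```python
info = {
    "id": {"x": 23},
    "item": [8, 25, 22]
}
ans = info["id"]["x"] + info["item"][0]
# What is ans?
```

Answer: 31

Derivation:
Trace (tracking ans):
info = {'id': {'x': 23}, 'item': [8, 25, 22]}  # -> info = {'id': {'x': 23}, 'item': [8, 25, 22]}
ans = info['id']['x'] + info['item'][0]  # -> ans = 31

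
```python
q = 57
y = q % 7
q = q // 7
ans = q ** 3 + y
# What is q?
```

Answer: 8

Derivation:
Trace (tracking q):
q = 57  # -> q = 57
y = q % 7  # -> y = 1
q = q // 7  # -> q = 8
ans = q ** 3 + y  # -> ans = 513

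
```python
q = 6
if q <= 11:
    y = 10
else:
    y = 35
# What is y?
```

Answer: 10

Derivation:
Trace (tracking y):
q = 6  # -> q = 6
if q <= 11:  # condition is True
    y = 10  # -> y = 10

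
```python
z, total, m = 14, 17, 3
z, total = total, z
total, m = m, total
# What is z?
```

Trace (tracking z):
z, total, m = (14, 17, 3)  # -> z = 14, total = 17, m = 3
z, total = (total, z)  # -> z = 17, total = 14
total, m = (m, total)  # -> total = 3, m = 14

Answer: 17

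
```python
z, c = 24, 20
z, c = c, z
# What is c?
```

Answer: 24

Derivation:
Trace (tracking c):
z, c = (24, 20)  # -> z = 24, c = 20
z, c = (c, z)  # -> z = 20, c = 24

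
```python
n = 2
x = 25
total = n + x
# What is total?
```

Trace (tracking total):
n = 2  # -> n = 2
x = 25  # -> x = 25
total = n + x  # -> total = 27

Answer: 27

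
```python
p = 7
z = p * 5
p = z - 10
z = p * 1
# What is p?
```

Answer: 25

Derivation:
Trace (tracking p):
p = 7  # -> p = 7
z = p * 5  # -> z = 35
p = z - 10  # -> p = 25
z = p * 1  # -> z = 25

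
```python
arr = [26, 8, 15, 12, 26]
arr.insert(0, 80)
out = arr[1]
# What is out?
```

Trace (tracking out):
arr = [26, 8, 15, 12, 26]  # -> arr = [26, 8, 15, 12, 26]
arr.insert(0, 80)  # -> arr = [80, 26, 8, 15, 12, 26]
out = arr[1]  # -> out = 26

Answer: 26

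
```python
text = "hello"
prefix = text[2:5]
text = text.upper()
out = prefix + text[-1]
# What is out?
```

Trace (tracking out):
text = 'hello'  # -> text = 'hello'
prefix = text[2:5]  # -> prefix = 'llo'
text = text.upper()  # -> text = 'HELLO'
out = prefix + text[-1]  # -> out = 'lloO'

Answer: 'lloO'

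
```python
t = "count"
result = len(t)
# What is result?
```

Answer: 5

Derivation:
Trace (tracking result):
t = 'count'  # -> t = 'count'
result = len(t)  # -> result = 5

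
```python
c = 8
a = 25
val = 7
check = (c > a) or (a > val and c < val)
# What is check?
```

Answer: False

Derivation:
Trace (tracking check):
c = 8  # -> c = 8
a = 25  # -> a = 25
val = 7  # -> val = 7
check = c > a or (a > val and c < val)  # -> check = False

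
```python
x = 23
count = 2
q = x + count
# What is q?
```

Trace (tracking q):
x = 23  # -> x = 23
count = 2  # -> count = 2
q = x + count  # -> q = 25

Answer: 25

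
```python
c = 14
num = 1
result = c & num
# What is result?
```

Answer: 0

Derivation:
Trace (tracking result):
c = 14  # -> c = 14
num = 1  # -> num = 1
result = c & num  # -> result = 0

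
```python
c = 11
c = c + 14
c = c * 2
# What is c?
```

Trace (tracking c):
c = 11  # -> c = 11
c = c + 14  # -> c = 25
c = c * 2  # -> c = 50

Answer: 50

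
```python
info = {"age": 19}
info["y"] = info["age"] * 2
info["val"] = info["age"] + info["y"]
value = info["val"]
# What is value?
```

Answer: 57

Derivation:
Trace (tracking value):
info = {'age': 19}  # -> info = {'age': 19}
info['y'] = info['age'] * 2  # -> info = {'age': 19, 'y': 38}
info['val'] = info['age'] + info['y']  # -> info = {'age': 19, 'y': 38, 'val': 57}
value = info['val']  # -> value = 57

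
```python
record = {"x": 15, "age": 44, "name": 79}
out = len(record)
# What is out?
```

Trace (tracking out):
record = {'x': 15, 'age': 44, 'name': 79}  # -> record = {'x': 15, 'age': 44, 'name': 79}
out = len(record)  # -> out = 3

Answer: 3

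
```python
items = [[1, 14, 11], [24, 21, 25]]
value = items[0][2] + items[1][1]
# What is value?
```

Answer: 32

Derivation:
Trace (tracking value):
items = [[1, 14, 11], [24, 21, 25]]  # -> items = [[1, 14, 11], [24, 21, 25]]
value = items[0][2] + items[1][1]  # -> value = 32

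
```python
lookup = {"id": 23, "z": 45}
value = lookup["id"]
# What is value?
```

Trace (tracking value):
lookup = {'id': 23, 'z': 45}  # -> lookup = {'id': 23, 'z': 45}
value = lookup['id']  # -> value = 23

Answer: 23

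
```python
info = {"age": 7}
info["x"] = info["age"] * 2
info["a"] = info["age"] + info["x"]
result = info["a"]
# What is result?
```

Trace (tracking result):
info = {'age': 7}  # -> info = {'age': 7}
info['x'] = info['age'] * 2  # -> info = {'age': 7, 'x': 14}
info['a'] = info['age'] + info['x']  # -> info = {'age': 7, 'x': 14, 'a': 21}
result = info['a']  # -> result = 21

Answer: 21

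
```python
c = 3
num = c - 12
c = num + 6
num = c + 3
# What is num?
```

Trace (tracking num):
c = 3  # -> c = 3
num = c - 12  # -> num = -9
c = num + 6  # -> c = -3
num = c + 3  # -> num = 0

Answer: 0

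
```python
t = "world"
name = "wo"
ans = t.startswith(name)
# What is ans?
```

Answer: True

Derivation:
Trace (tracking ans):
t = 'world'  # -> t = 'world'
name = 'wo'  # -> name = 'wo'
ans = t.startswith(name)  # -> ans = True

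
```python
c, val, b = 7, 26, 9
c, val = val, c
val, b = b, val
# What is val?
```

Trace (tracking val):
c, val, b = (7, 26, 9)  # -> c = 7, val = 26, b = 9
c, val = (val, c)  # -> c = 26, val = 7
val, b = (b, val)  # -> val = 9, b = 7

Answer: 9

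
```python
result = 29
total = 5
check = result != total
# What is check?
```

Trace (tracking check):
result = 29  # -> result = 29
total = 5  # -> total = 5
check = result != total  # -> check = True

Answer: True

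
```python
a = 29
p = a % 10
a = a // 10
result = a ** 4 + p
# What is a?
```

Trace (tracking a):
a = 29  # -> a = 29
p = a % 10  # -> p = 9
a = a // 10  # -> a = 2
result = a ** 4 + p  # -> result = 25

Answer: 2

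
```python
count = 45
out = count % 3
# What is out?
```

Answer: 0

Derivation:
Trace (tracking out):
count = 45  # -> count = 45
out = count % 3  # -> out = 0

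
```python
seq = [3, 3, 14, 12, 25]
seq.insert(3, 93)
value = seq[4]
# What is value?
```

Trace (tracking value):
seq = [3, 3, 14, 12, 25]  # -> seq = [3, 3, 14, 12, 25]
seq.insert(3, 93)  # -> seq = [3, 3, 14, 93, 12, 25]
value = seq[4]  # -> value = 12

Answer: 12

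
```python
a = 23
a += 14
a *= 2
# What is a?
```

Trace (tracking a):
a = 23  # -> a = 23
a += 14  # -> a = 37
a *= 2  # -> a = 74

Answer: 74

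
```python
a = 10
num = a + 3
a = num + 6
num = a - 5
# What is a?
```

Trace (tracking a):
a = 10  # -> a = 10
num = a + 3  # -> num = 13
a = num + 6  # -> a = 19
num = a - 5  # -> num = 14

Answer: 19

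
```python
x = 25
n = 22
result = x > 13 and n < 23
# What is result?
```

Trace (tracking result):
x = 25  # -> x = 25
n = 22  # -> n = 22
result = x > 13 and n < 23  # -> result = True

Answer: True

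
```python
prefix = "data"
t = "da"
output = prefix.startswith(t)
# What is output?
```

Trace (tracking output):
prefix = 'data'  # -> prefix = 'data'
t = 'da'  # -> t = 'da'
output = prefix.startswith(t)  # -> output = True

Answer: True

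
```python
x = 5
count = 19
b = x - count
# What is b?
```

Answer: -14

Derivation:
Trace (tracking b):
x = 5  # -> x = 5
count = 19  # -> count = 19
b = x - count  # -> b = -14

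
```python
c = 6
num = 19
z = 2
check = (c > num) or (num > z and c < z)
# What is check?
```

Trace (tracking check):
c = 6  # -> c = 6
num = 19  # -> num = 19
z = 2  # -> z = 2
check = c > num or (num > z and c < z)  # -> check = False

Answer: False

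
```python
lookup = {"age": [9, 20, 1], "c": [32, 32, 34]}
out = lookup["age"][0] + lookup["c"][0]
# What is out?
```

Answer: 41

Derivation:
Trace (tracking out):
lookup = {'age': [9, 20, 1], 'c': [32, 32, 34]}  # -> lookup = {'age': [9, 20, 1], 'c': [32, 32, 34]}
out = lookup['age'][0] + lookup['c'][0]  # -> out = 41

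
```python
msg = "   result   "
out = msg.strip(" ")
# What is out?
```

Answer: 'result'

Derivation:
Trace (tracking out):
msg = '   result   '  # -> msg = '   result   '
out = msg.strip(' ')  # -> out = 'result'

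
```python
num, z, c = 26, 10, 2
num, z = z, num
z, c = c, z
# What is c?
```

Answer: 26

Derivation:
Trace (tracking c):
num, z, c = (26, 10, 2)  # -> num = 26, z = 10, c = 2
num, z = (z, num)  # -> num = 10, z = 26
z, c = (c, z)  # -> z = 2, c = 26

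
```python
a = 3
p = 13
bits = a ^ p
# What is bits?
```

Trace (tracking bits):
a = 3  # -> a = 3
p = 13  # -> p = 13
bits = a ^ p  # -> bits = 14

Answer: 14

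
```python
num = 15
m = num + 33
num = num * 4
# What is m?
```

Trace (tracking m):
num = 15  # -> num = 15
m = num + 33  # -> m = 48
num = num * 4  # -> num = 60

Answer: 48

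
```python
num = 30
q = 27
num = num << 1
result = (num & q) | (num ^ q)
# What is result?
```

Answer: 63

Derivation:
Trace (tracking result):
num = 30  # -> num = 30
q = 27  # -> q = 27
num = num << 1  # -> num = 60
result = num & q | num ^ q  # -> result = 63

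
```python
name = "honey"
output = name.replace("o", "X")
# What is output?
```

Answer: 'hXney'

Derivation:
Trace (tracking output):
name = 'honey'  # -> name = 'honey'
output = name.replace('o', 'X')  # -> output = 'hXney'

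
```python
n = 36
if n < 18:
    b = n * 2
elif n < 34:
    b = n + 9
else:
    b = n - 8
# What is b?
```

Trace (tracking b):
n = 36  # -> n = 36
if n < 18:  # condition is False
elif n < 34:  # condition is False
else:
    b = n - 8  # -> b = 28

Answer: 28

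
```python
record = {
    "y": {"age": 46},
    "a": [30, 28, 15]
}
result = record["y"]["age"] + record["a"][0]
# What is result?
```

Answer: 76

Derivation:
Trace (tracking result):
record = {'y': {'age': 46}, 'a': [30, 28, 15]}  # -> record = {'y': {'age': 46}, 'a': [30, 28, 15]}
result = record['y']['age'] + record['a'][0]  # -> result = 76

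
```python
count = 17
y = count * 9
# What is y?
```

Answer: 153

Derivation:
Trace (tracking y):
count = 17  # -> count = 17
y = count * 9  # -> y = 153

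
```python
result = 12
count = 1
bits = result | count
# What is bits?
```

Trace (tracking bits):
result = 12  # -> result = 12
count = 1  # -> count = 1
bits = result | count  # -> bits = 13

Answer: 13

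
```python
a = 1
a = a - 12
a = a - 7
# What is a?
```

Answer: -18

Derivation:
Trace (tracking a):
a = 1  # -> a = 1
a = a - 12  # -> a = -11
a = a - 7  # -> a = -18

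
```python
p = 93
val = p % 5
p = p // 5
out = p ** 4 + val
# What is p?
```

Trace (tracking p):
p = 93  # -> p = 93
val = p % 5  # -> val = 3
p = p // 5  # -> p = 18
out = p ** 4 + val  # -> out = 104979

Answer: 18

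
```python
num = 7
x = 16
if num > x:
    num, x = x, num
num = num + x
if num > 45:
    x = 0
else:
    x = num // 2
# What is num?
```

Answer: 23

Derivation:
Trace (tracking num):
num = 7  # -> num = 7
x = 16  # -> x = 16
if num > x:  # condition is False
num = num + x  # -> num = 23
if num > 45:  # condition is False
else:
    x = num // 2  # -> x = 11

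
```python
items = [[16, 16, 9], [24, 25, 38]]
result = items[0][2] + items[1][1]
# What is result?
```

Answer: 34

Derivation:
Trace (tracking result):
items = [[16, 16, 9], [24, 25, 38]]  # -> items = [[16, 16, 9], [24, 25, 38]]
result = items[0][2] + items[1][1]  # -> result = 34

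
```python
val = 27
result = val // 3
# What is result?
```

Answer: 9

Derivation:
Trace (tracking result):
val = 27  # -> val = 27
result = val // 3  # -> result = 9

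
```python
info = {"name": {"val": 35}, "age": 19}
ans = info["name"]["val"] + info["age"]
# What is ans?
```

Trace (tracking ans):
info = {'name': {'val': 35}, 'age': 19}  # -> info = {'name': {'val': 35}, 'age': 19}
ans = info['name']['val'] + info['age']  # -> ans = 54

Answer: 54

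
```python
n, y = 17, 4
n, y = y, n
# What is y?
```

Answer: 17

Derivation:
Trace (tracking y):
n, y = (17, 4)  # -> n = 17, y = 4
n, y = (y, n)  # -> n = 4, y = 17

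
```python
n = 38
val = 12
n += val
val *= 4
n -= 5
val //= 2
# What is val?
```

Answer: 24

Derivation:
Trace (tracking val):
n = 38  # -> n = 38
val = 12  # -> val = 12
n += val  # -> n = 50
val *= 4  # -> val = 48
n -= 5  # -> n = 45
val //= 2  # -> val = 24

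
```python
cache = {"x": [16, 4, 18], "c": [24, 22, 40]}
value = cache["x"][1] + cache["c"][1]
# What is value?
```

Trace (tracking value):
cache = {'x': [16, 4, 18], 'c': [24, 22, 40]}  # -> cache = {'x': [16, 4, 18], 'c': [24, 22, 40]}
value = cache['x'][1] + cache['c'][1]  # -> value = 26

Answer: 26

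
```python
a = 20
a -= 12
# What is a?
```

Trace (tracking a):
a = 20  # -> a = 20
a -= 12  # -> a = 8

Answer: 8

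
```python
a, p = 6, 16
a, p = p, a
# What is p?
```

Trace (tracking p):
a, p = (6, 16)  # -> a = 6, p = 16
a, p = (p, a)  # -> a = 16, p = 6

Answer: 6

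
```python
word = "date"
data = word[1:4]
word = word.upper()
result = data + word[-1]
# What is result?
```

Trace (tracking result):
word = 'date'  # -> word = 'date'
data = word[1:4]  # -> data = 'ate'
word = word.upper()  # -> word = 'DATE'
result = data + word[-1]  # -> result = 'ateE'

Answer: 'ateE'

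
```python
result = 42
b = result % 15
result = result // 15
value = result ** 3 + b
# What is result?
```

Trace (tracking result):
result = 42  # -> result = 42
b = result % 15  # -> b = 12
result = result // 15  # -> result = 2
value = result ** 3 + b  # -> value = 20

Answer: 2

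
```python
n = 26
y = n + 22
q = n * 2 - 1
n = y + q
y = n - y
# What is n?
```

Trace (tracking n):
n = 26  # -> n = 26
y = n + 22  # -> y = 48
q = n * 2 - 1  # -> q = 51
n = y + q  # -> n = 99
y = n - y  # -> y = 51

Answer: 99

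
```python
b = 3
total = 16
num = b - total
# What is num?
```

Answer: -13

Derivation:
Trace (tracking num):
b = 3  # -> b = 3
total = 16  # -> total = 16
num = b - total  # -> num = -13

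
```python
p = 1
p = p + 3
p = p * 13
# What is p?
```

Answer: 52

Derivation:
Trace (tracking p):
p = 1  # -> p = 1
p = p + 3  # -> p = 4
p = p * 13  # -> p = 52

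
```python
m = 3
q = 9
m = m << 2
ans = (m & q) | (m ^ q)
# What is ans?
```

Answer: 13

Derivation:
Trace (tracking ans):
m = 3  # -> m = 3
q = 9  # -> q = 9
m = m << 2  # -> m = 12
ans = m & q | m ^ q  # -> ans = 13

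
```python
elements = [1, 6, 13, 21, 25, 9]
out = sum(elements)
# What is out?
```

Trace (tracking out):
elements = [1, 6, 13, 21, 25, 9]  # -> elements = [1, 6, 13, 21, 25, 9]
out = sum(elements)  # -> out = 75

Answer: 75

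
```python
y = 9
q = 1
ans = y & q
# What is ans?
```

Answer: 1

Derivation:
Trace (tracking ans):
y = 9  # -> y = 9
q = 1  # -> q = 1
ans = y & q  # -> ans = 1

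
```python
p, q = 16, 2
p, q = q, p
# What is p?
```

Trace (tracking p):
p, q = (16, 2)  # -> p = 16, q = 2
p, q = (q, p)  # -> p = 2, q = 16

Answer: 2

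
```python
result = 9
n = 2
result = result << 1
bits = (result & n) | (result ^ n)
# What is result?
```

Trace (tracking result):
result = 9  # -> result = 9
n = 2  # -> n = 2
result = result << 1  # -> result = 18
bits = result & n | result ^ n  # -> bits = 18

Answer: 18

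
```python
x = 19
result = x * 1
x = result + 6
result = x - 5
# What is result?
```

Answer: 20

Derivation:
Trace (tracking result):
x = 19  # -> x = 19
result = x * 1  # -> result = 19
x = result + 6  # -> x = 25
result = x - 5  # -> result = 20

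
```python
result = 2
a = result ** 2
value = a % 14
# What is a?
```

Trace (tracking a):
result = 2  # -> result = 2
a = result ** 2  # -> a = 4
value = a % 14  # -> value = 4

Answer: 4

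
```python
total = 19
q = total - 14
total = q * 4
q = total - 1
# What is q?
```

Trace (tracking q):
total = 19  # -> total = 19
q = total - 14  # -> q = 5
total = q * 4  # -> total = 20
q = total - 1  # -> q = 19

Answer: 19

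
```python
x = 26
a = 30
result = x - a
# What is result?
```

Trace (tracking result):
x = 26  # -> x = 26
a = 30  # -> a = 30
result = x - a  # -> result = -4

Answer: -4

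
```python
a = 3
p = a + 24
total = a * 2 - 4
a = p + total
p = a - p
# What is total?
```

Trace (tracking total):
a = 3  # -> a = 3
p = a + 24  # -> p = 27
total = a * 2 - 4  # -> total = 2
a = p + total  # -> a = 29
p = a - p  # -> p = 2

Answer: 2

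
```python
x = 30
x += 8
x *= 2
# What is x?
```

Answer: 76

Derivation:
Trace (tracking x):
x = 30  # -> x = 30
x += 8  # -> x = 38
x *= 2  # -> x = 76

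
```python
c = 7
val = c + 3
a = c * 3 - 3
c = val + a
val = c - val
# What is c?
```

Trace (tracking c):
c = 7  # -> c = 7
val = c + 3  # -> val = 10
a = c * 3 - 3  # -> a = 18
c = val + a  # -> c = 28
val = c - val  # -> val = 18

Answer: 28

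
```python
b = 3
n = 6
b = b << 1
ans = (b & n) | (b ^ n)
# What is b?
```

Answer: 6

Derivation:
Trace (tracking b):
b = 3  # -> b = 3
n = 6  # -> n = 6
b = b << 1  # -> b = 6
ans = b & n | b ^ n  # -> ans = 6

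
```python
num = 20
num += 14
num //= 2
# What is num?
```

Answer: 17

Derivation:
Trace (tracking num):
num = 20  # -> num = 20
num += 14  # -> num = 34
num //= 2  # -> num = 17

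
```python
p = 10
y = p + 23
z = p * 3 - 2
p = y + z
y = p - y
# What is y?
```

Trace (tracking y):
p = 10  # -> p = 10
y = p + 23  # -> y = 33
z = p * 3 - 2  # -> z = 28
p = y + z  # -> p = 61
y = p - y  # -> y = 28

Answer: 28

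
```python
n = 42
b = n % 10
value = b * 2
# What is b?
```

Answer: 2

Derivation:
Trace (tracking b):
n = 42  # -> n = 42
b = n % 10  # -> b = 2
value = b * 2  # -> value = 4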